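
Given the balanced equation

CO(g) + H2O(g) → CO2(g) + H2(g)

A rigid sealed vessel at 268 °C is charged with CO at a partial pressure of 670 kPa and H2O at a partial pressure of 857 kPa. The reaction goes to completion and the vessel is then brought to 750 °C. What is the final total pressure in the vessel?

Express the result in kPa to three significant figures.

At constant V, partial pressures at 268 °C are proportional to moles, so apply stoichiometry directly to pressures.
P(H2O) required for 670 kPa of CO = (1/1) × 670 = 670.0 kPa; available 857 kPa, so CO is limiting.
P(H2O) remaining = 857 − (1/1) × 670 = 187.0 kPa
P(gaseous products) = (1+1)/1 × 670 = 1340 kPa
P_total at 268 °C = 187.0 + 1340 = 1527 kPa
Scaling to 750 °C: P = 1527 × 1023.15/541.15 = 2887 kPa

2890 kPa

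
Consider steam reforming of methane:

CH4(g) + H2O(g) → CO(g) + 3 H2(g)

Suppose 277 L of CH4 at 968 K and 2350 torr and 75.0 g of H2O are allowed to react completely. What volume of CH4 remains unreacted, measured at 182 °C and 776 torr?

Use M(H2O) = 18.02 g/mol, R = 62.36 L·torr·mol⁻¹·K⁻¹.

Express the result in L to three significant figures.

n(CH4) = PV/RT = (2350 × 277) / (62.36 × 968) = 10.78 mol
n(H2O) = 75.0 / 18.02 = 4.162 mol
For 10.78 mol CH4, stoichiometry requires (1/1) × 10.78 = 10.78 mol H2O; 4.162 mol is available, so H2O is limiting.
n(CH4) consumed = (1/1) × 4.162 = 4.162 mol; remaining = 10.78 − 4.162 = 6.618 mol
V(CH4) = nRT/P = 6.618 × 62.36 × 455.15 / 776 = 242.1 L

242 L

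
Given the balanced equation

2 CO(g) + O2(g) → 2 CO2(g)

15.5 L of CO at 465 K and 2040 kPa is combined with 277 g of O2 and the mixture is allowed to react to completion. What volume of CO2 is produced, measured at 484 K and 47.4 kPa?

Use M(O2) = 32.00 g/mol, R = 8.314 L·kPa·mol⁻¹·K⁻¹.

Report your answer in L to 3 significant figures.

n(CO) = PV/RT = (2040 × 15.5) / (8.314 × 465) = 8.179 mol
n(O2) = 277 / 32.00 = 8.656 mol
For 8.179 mol CO, stoichiometry requires (1/2) × 8.179 = 4.090 mol O2; 8.656 mol is available, so CO is limiting.
n(CO2) = (2/2) × 8.179 = 8.179 mol
V(CO2) = nRT/P = 8.179 × 8.314 × 484 / 47.4 = 694.3 L

694 L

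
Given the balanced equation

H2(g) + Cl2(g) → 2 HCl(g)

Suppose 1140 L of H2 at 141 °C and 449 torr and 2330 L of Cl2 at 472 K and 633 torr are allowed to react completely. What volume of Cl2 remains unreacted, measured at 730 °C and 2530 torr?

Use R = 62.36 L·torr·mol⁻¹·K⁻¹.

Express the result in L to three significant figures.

n(H2) = PV/RT = (449 × 1140) / (62.36 × 414.15) = 19.82 mol
n(Cl2) = PV/RT = (633 × 2330) / (62.36 × 472) = 50.11 mol
For 19.82 mol H2, stoichiometry requires (1/1) × 19.82 = 19.82 mol Cl2; 50.11 mol is available, so H2 is limiting.
n(Cl2) consumed = (1/1) × 19.82 = 19.82 mol; remaining = 50.11 − 19.82 = 30.29 mol
V(Cl2) = nRT/P = 30.29 × 62.36 × 1003.15 / 2530 = 748.9 L

749 L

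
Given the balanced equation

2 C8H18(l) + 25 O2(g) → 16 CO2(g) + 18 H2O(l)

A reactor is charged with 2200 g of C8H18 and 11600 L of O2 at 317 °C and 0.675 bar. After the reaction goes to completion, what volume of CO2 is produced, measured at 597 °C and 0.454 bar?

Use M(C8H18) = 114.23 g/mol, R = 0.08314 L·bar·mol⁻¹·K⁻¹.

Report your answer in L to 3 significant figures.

n(C8H18) = 2200 / 114.23 = 19.26 mol
n(O2) = PV/RT = (0.675 × 11600) / (0.08314 × 590.15) = 159.6 mol
For 19.26 mol C8H18, stoichiometry requires (25/2) × 19.26 = 240.8 mol O2; 159.6 mol is available, so O2 is limiting.
n(CO2) = (16/25) × 159.6 = 102.1 mol
V(CO2) = nRT/P = 102.1 × 0.08314 × 870.15 / 0.454 = 16270 L

16300 L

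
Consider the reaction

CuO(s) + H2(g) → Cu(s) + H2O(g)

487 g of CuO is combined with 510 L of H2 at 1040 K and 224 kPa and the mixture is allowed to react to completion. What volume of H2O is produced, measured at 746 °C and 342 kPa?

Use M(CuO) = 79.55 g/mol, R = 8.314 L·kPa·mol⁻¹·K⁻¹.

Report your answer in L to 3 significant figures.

n(CuO) = 487 / 79.55 = 6.122 mol
n(H2) = PV/RT = (224 × 510) / (8.314 × 1040) = 13.21 mol
For 6.122 mol CuO, stoichiometry requires (1/1) × 6.122 = 6.122 mol H2; 13.21 mol is available, so CuO is limiting.
n(H2O) = (1/1) × 6.122 = 6.122 mol
V(H2O) = nRT/P = 6.122 × 8.314 × 1019.15 / 342 = 151.7 L

152 L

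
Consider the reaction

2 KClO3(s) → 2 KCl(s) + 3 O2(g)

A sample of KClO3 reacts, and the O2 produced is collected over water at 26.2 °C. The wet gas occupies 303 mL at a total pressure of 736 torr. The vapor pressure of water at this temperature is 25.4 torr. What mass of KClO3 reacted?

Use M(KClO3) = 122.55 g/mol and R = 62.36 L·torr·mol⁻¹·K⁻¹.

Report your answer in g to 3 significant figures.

0.942 g

P(O2) = 736 − 25.4 = 710.6 torr
n(O2) = PV/RT = (710.6 × 0.3030) / (62.36 × 299.35) = 0.01153 mol
n(KClO3) = (2/3) × 0.01153 = 0.007687 mol
m(KClO3) = 0.007687 × 122.55 = 0.9420 g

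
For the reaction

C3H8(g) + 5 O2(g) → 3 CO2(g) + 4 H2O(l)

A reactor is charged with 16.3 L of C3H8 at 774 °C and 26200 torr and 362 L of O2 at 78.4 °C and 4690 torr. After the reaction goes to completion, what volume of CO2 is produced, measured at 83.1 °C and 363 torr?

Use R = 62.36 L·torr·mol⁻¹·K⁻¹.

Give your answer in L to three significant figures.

1200 L

n(C3H8) = PV/RT = (26200 × 16.3) / (62.36 × 1047.15) = 6.540 mol
n(O2) = PV/RT = (4690 × 362) / (62.36 × 351.55) = 77.44 mol
For 6.540 mol C3H8, stoichiometry requires (5/1) × 6.540 = 32.70 mol O2; 77.44 mol is available, so C3H8 is limiting.
n(CO2) = (3/1) × 6.540 = 19.62 mol
V(CO2) = nRT/P = 19.62 × 62.36 × 356.25 / 363 = 1201 L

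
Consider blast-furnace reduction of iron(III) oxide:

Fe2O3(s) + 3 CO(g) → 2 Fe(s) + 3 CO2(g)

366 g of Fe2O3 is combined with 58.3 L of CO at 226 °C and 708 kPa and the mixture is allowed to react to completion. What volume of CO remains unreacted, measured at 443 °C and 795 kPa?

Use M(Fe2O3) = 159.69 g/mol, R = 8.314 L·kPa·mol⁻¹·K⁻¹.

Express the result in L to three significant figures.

23.0 L

n(Fe2O3) = 366 / 159.69 = 2.292 mol
n(CO) = PV/RT = (708 × 58.3) / (8.314 × 499.15) = 9.946 mol
For 2.292 mol Fe2O3, stoichiometry requires (3/1) × 2.292 = 6.876 mol CO; 9.946 mol is available, so Fe2O3 is limiting.
n(CO) consumed = (3/1) × 2.292 = 6.876 mol; remaining = 9.946 − 6.876 = 3.070 mol
V(CO) = nRT/P = 3.070 × 8.314 × 716.15 / 795 = 22.99 L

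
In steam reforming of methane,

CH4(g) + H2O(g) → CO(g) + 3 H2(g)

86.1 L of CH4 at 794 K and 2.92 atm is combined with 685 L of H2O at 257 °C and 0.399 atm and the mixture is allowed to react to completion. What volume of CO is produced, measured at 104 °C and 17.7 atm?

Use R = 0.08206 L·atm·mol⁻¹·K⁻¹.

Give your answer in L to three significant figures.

6.75 L

n(CH4) = PV/RT = (2.92 × 86.1) / (0.08206 × 794) = 3.859 mol
n(H2O) = PV/RT = (0.399 × 685) / (0.08206 × 530.15) = 6.283 mol
For 3.859 mol CH4, stoichiometry requires (1/1) × 3.859 = 3.859 mol H2O; 6.283 mol is available, so CH4 is limiting.
n(CO) = (1/1) × 3.859 = 3.859 mol
V(CO) = nRT/P = 3.859 × 0.08206 × 377.15 / 17.7 = 6.748 L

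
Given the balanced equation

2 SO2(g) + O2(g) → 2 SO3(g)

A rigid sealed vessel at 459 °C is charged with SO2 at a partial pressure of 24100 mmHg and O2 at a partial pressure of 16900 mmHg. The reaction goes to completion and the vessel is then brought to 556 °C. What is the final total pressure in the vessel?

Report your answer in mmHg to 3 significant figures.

At constant V, partial pressures at 459 °C are proportional to moles, so apply stoichiometry directly to pressures.
P(O2) required for 24100 mmHg of SO2 = (1/2) × 24100 = 12050 mmHg; available 16900 mmHg, so SO2 is limiting.
P(O2) remaining = 16900 − (1/2) × 24100 = 4850 mmHg
P(gaseous products) = (2)/2 × 24100 = 24100 mmHg
P_total at 459 °C = 4850 + 24100 = 28950 mmHg
Scaling to 556 °C: P = 28950 × 829.15/732.15 = 32790 mmHg

32800 mmHg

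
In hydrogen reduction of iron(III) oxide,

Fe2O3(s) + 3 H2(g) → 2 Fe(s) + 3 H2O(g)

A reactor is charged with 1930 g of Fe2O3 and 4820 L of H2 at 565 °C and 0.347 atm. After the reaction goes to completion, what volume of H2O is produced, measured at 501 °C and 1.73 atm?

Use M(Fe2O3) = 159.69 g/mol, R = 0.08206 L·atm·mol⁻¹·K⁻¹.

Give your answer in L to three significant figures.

893 L

n(Fe2O3) = 1930 / 159.69 = 12.09 mol
n(H2) = PV/RT = (0.347 × 4820) / (0.08206 × 838.15) = 24.32 mol
For 12.09 mol Fe2O3, stoichiometry requires (3/1) × 12.09 = 36.27 mol H2; 24.32 mol is available, so H2 is limiting.
n(H2O) = (3/3) × 24.32 = 24.32 mol
V(H2O) = nRT/P = 24.32 × 0.08206 × 774.15 / 1.73 = 893.0 L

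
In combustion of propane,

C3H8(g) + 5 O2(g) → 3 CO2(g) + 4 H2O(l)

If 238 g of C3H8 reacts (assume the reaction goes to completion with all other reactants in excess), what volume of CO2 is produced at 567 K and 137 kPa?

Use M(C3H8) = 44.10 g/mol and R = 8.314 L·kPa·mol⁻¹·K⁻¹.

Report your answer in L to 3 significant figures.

n(C3H8) = 238.0 / 44.10 = 5.397 mol
n(CO2) = (3/1) × 5.397 = 16.19 mol
V = nRT/P = 16.19 × 8.314 × 567 / 137 = 557.1 L

557 L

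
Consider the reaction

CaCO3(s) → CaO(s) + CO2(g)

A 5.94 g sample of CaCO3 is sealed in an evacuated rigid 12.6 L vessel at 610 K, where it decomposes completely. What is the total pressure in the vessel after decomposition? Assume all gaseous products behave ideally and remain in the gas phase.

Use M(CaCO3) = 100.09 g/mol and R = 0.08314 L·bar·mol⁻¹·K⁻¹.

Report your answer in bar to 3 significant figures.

0.239 bar

n(CaCO3) = 5.94 / 100.09 = 0.05935 mol
n(gas produced) = (1/1) × 0.05935 = 0.05935 mol
P = nRT/V = 0.05935 × 0.08314 × 610 / 12.6 = 0.2389 bar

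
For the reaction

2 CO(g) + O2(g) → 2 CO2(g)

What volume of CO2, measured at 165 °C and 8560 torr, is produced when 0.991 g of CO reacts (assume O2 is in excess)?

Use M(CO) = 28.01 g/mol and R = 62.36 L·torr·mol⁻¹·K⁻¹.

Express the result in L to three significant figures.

0.113 L

n(CO) = 0.9910 / 28.01 = 0.03538 mol
n(CO2) = (2/2) × 0.03538 = 0.03538 mol
V = nRT/P = 0.03538 × 62.36 × 438.15 / 8560 = 0.1129 L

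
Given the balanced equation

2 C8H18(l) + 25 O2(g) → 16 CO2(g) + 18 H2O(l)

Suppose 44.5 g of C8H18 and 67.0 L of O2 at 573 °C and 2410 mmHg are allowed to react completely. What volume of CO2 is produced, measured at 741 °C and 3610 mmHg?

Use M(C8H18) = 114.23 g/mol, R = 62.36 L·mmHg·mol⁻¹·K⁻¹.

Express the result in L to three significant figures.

34.3 L

n(C8H18) = 44.5 / 114.23 = 0.3896 mol
n(O2) = PV/RT = (2410 × 67.0) / (62.36 × 846.15) = 3.060 mol
For 0.3896 mol C8H18, stoichiometry requires (25/2) × 0.3896 = 4.870 mol O2; 3.060 mol is available, so O2 is limiting.
n(CO2) = (16/25) × 3.060 = 1.958 mol
V(CO2) = nRT/P = 1.958 × 62.36 × 1014.15 / 3610 = 34.30 L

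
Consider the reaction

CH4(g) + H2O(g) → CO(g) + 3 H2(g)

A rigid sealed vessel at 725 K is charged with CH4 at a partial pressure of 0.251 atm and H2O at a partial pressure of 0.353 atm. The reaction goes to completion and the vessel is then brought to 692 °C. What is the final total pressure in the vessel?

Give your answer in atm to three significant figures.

1.47 atm

At constant V, partial pressures at 725 K are proportional to moles, so apply stoichiometry directly to pressures.
P(H2O) required for 0.251 atm of CH4 = (1/1) × 0.251 = 0.2510 atm; available 0.353 atm, so CH4 is limiting.
P(H2O) remaining = 0.353 − (1/1) × 0.251 = 0.1020 atm
P(gaseous products) = (1+3)/1 × 0.251 = 1.004 atm
P_total at 725 K = 0.1020 + 1.004 = 1.106 atm
Scaling to 692 °C: P = 1.106 × 965.15/725 = 1.472 atm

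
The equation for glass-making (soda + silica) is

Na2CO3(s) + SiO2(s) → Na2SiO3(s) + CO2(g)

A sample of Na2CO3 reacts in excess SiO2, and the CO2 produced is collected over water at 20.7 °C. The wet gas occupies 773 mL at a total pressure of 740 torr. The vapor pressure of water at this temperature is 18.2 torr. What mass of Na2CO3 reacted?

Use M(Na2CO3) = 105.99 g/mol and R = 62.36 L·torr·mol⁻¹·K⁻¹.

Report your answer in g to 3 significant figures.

3.23 g

P(CO2) = 740 − 18.2 = 721.8 torr
n(CO2) = PV/RT = (721.8 × 0.7730) / (62.36 × 293.85) = 0.03045 mol
n(Na2CO3) = (1/1) × 0.03045 = 0.03045 mol
m(Na2CO3) = 0.03045 × 105.99 = 3.227 g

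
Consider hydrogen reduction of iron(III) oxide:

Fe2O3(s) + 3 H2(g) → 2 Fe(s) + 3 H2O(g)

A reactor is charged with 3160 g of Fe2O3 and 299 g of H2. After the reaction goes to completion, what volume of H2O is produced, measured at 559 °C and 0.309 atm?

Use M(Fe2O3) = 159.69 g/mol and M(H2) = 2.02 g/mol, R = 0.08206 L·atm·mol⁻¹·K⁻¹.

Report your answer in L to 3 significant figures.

n(Fe2O3) = 3160 / 159.69 = 19.79 mol
n(H2) = 299 / 2.02 = 148.0 mol
For 19.79 mol Fe2O3, stoichiometry requires (3/1) × 19.79 = 59.37 mol H2; 148.0 mol is available, so Fe2O3 is limiting.
n(H2O) = (3/1) × 19.79 = 59.37 mol
V(H2O) = nRT/P = 59.37 × 0.08206 × 832.15 / 0.309 = 13120 L

13100 L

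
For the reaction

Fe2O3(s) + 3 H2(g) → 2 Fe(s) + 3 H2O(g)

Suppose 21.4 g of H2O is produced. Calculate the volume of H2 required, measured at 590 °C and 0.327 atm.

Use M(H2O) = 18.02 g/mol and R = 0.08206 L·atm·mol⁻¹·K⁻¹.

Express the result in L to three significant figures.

n(H2O) = 21.40 / 18.02 = 1.188 mol
n(H2) = (3/3) × 1.188 = 1.188 mol
V = nRT/P = 1.188 × 0.08206 × 863.15 / 0.327 = 257.3 L

257 L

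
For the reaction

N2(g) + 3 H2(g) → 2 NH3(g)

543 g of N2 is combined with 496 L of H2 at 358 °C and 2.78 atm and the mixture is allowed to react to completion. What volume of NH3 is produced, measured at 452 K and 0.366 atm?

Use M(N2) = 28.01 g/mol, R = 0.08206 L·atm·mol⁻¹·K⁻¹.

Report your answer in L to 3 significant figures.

1800 L

n(N2) = 543 / 28.01 = 19.39 mol
n(H2) = PV/RT = (2.78 × 496) / (0.08206 × 631.15) = 26.62 mol
For 19.39 mol N2, stoichiometry requires (3/1) × 19.39 = 58.17 mol H2; 26.62 mol is available, so H2 is limiting.
n(NH3) = (2/3) × 26.62 = 17.75 mol
V(NH3) = nRT/P = 17.75 × 0.08206 × 452 / 0.366 = 1799 L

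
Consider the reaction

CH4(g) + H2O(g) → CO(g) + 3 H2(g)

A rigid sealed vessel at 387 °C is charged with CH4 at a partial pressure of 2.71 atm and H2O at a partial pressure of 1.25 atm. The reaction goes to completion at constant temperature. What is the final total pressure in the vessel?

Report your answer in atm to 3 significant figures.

At constant V, partial pressures at 387 °C are proportional to moles, so apply stoichiometry directly to pressures.
P(H2O) required for 2.71 atm of CH4 = (1/1) × 2.71 = 2.710 atm; available 1.25 atm, so H2O is limiting.
P(CH4) remaining = 2.71 − (1/1) × 1.25 = 1.460 atm
P(gaseous products) = (1+3)/1 × 1.25 = 5.000 atm
P_total at 387 °C = 1.460 + 5.000 = 6.460 atm

6.46 atm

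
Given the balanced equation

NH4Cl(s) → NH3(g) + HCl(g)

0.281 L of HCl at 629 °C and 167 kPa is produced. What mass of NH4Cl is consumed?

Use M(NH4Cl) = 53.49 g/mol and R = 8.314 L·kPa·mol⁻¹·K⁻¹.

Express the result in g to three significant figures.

0.335 g

n(HCl) = PV/RT = (167 × 0.281) / (8.314 × 902.15) = 0.006257 mol
n(NH4Cl) = (1/1) × 0.006257 = 0.006257 mol
m(NH4Cl) = 0.006257 × 53.49 = 0.3347 g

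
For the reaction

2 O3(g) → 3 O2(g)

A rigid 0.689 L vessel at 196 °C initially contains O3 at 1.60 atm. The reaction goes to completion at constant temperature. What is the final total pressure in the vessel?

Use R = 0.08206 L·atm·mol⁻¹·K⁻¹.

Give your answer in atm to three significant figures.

2.40 atm

At constant T and V, P ∝ n(gas): 2 mol gas → 3 mol gas.
P_final = (3/2) × 1.60 = 2.400 atm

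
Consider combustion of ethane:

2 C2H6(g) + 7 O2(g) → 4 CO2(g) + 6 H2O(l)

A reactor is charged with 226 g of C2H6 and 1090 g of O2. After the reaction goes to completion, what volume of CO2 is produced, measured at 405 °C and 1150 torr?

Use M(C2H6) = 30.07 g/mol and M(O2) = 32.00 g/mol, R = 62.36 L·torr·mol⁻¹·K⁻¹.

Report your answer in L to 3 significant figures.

553 L

n(C2H6) = 226 / 30.07 = 7.516 mol
n(O2) = 1090 / 32.00 = 34.06 mol
For 7.516 mol C2H6, stoichiometry requires (7/2) × 7.516 = 26.31 mol O2; 34.06 mol is available, so C2H6 is limiting.
n(CO2) = (4/2) × 7.516 = 15.03 mol
V(CO2) = nRT/P = 15.03 × 62.36 × 678.15 / 1150 = 552.7 L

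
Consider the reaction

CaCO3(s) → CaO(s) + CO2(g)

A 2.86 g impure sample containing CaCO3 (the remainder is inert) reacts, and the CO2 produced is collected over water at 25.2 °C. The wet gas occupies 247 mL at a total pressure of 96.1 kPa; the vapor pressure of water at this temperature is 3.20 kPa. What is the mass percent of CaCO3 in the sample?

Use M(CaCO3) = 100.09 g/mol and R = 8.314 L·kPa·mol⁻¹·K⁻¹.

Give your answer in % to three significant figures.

P(CO2) = 96.1 − 3.20 = 92.90 kPa
n(CO2) = PV/RT = (92.90 × 0.2470) / (8.314 × 298.35) = 0.009251 mol
n(CaCO3) = (1/1) × 0.009251 = 0.009251 mol
m(CaCO3) = 0.009251 × 100.09 = 0.9259 g
%CaCO3 = 0.9259 / 2.86 × 100 = 32.37%

32.4 %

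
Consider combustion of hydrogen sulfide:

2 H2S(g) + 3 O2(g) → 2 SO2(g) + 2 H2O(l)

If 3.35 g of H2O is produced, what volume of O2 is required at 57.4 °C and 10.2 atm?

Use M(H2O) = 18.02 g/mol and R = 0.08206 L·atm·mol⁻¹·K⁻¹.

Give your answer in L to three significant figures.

0.742 L

n(H2O) = 3.350 / 18.02 = 0.1859 mol
n(O2) = (3/2) × 0.1859 = 0.2789 mol
V = nRT/P = 0.2789 × 0.08206 × 330.55 / 10.2 = 0.7417 L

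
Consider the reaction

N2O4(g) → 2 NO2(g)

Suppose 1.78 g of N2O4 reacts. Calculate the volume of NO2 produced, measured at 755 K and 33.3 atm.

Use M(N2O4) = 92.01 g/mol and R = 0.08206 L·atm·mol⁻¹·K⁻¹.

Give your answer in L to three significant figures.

0.0720 L

n(N2O4) = 1.780 / 92.01 = 0.01935 mol
n(NO2) = (2/1) × 0.01935 = 0.03870 mol
V = nRT/P = 0.03870 × 0.08206 × 755 / 33.3 = 0.07200 L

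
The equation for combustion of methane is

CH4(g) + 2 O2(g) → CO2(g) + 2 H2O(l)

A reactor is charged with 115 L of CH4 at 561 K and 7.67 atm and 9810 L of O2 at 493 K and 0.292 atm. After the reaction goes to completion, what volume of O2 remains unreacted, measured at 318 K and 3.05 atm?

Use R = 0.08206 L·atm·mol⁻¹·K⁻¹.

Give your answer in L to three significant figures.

278 L

n(CH4) = PV/RT = (7.67 × 115) / (0.08206 × 561) = 19.16 mol
n(O2) = PV/RT = (0.292 × 9810) / (0.08206 × 493) = 70.81 mol
For 19.16 mol CH4, stoichiometry requires (2/1) × 19.16 = 38.32 mol O2; 70.81 mol is available, so CH4 is limiting.
n(O2) consumed = (2/1) × 19.16 = 38.32 mol; remaining = 70.81 − 38.32 = 32.49 mol
V(O2) = nRT/P = 32.49 × 0.08206 × 318 / 3.05 = 278.0 L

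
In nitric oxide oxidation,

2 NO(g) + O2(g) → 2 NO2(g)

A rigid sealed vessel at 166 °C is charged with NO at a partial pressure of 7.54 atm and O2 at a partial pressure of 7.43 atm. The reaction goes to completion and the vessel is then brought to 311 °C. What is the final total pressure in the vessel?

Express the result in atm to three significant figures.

With V and T fixed, P_i ∝ n_i, so the mole ratios apply directly to partial pressures at 166 °C.
P(O2) required for 7.54 atm of NO = (1/2) × 7.54 = 3.770 atm; available 7.43 atm, so NO is limiting.
P(O2) remaining = 7.43 − (1/2) × 7.54 = 3.660 atm
P(gaseous products) = (2)/2 × 7.54 = 7.540 atm
P_total at 166 °C = 3.660 + 7.540 = 11.20 atm
Scaling to 311 °C: P = 11.20 × 584.15/439.15 = 14.90 atm

14.9 atm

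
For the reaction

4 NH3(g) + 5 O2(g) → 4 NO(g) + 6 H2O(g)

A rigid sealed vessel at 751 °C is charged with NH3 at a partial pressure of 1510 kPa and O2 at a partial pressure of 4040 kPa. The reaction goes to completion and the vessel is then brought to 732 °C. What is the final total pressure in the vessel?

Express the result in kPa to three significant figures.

5820 kPa

With V and T fixed, P_i ∝ n_i, so the mole ratios apply directly to partial pressures at 751 °C.
P(O2) required for 1510 kPa of NH3 = (5/4) × 1510 = 1888 kPa; available 4040 kPa, so NH3 is limiting.
P(O2) remaining = 4040 − (5/4) × 1510 = 2152 kPa
P(gaseous products) = (4+6)/4 × 1510 = 3775 kPa
P_total at 751 °C = 2152 + 3775 = 5927 kPa
Scaling to 732 °C: P = 5927 × 1005.15/1024.15 = 5817 kPa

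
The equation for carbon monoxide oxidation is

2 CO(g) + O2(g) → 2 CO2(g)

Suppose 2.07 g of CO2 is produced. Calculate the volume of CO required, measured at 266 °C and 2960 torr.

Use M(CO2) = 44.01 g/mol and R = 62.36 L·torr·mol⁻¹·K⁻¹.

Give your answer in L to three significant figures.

n(CO2) = 2.070 / 44.01 = 0.04703 mol
n(CO) = (2/2) × 0.04703 = 0.04703 mol
V = nRT/P = 0.04703 × 62.36 × 539.15 / 2960 = 0.5342 L

0.534 L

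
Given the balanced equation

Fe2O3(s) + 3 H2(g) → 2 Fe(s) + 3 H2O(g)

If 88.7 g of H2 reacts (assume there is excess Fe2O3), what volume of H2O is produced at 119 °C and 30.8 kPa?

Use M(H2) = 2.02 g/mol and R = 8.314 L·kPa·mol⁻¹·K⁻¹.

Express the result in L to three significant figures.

n(H2) = 88.70 / 2.02 = 43.91 mol
n(H2O) = (3/3) × 43.91 = 43.91 mol
V = nRT/P = 43.91 × 8.314 × 392.15 / 30.8 = 4648 L

4650 L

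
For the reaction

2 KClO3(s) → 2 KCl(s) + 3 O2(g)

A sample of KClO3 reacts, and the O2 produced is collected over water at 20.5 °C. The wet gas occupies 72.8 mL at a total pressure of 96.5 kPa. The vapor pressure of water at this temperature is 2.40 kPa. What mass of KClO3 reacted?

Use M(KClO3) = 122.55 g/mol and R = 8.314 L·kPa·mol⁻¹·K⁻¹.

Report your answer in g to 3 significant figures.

0.229 g

P(O2) = 96.5 − 2.40 = 94.10 kPa
n(O2) = PV/RT = (94.10 × 0.07280) / (8.314 × 293.65) = 0.002806 mol
n(KClO3) = (2/3) × 0.002806 = 0.001871 mol
m(KClO3) = 0.001871 × 122.55 = 0.2293 g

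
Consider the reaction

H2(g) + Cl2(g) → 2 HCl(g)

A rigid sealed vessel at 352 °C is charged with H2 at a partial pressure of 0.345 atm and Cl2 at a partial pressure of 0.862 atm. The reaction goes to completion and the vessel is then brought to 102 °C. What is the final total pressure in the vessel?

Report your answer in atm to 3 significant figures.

With V and T fixed, P_i ∝ n_i, so the mole ratios apply directly to partial pressures at 352 °C.
P(Cl2) required for 0.345 atm of H2 = (1/1) × 0.345 = 0.3450 atm; available 0.862 atm, so H2 is limiting.
P(Cl2) remaining = 0.862 − (1/1) × 0.345 = 0.5170 atm
P(gaseous products) = (2)/1 × 0.345 = 0.6900 atm
P_total at 352 °C = 0.5170 + 0.6900 = 1.207 atm
Scaling to 102 °C: P = 1.207 × 375.15/625.15 = 0.7243 atm

0.724 atm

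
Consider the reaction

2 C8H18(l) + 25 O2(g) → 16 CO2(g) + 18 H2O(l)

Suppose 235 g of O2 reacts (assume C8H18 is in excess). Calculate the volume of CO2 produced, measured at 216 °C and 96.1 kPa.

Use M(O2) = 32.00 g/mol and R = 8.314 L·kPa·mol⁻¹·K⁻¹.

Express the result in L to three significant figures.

n(O2) = 235.0 / 32.00 = 7.344 mol
n(CO2) = (16/25) × 7.344 = 4.700 mol
V = nRT/P = 4.700 × 8.314 × 489.15 / 96.1 = 198.9 L

199 L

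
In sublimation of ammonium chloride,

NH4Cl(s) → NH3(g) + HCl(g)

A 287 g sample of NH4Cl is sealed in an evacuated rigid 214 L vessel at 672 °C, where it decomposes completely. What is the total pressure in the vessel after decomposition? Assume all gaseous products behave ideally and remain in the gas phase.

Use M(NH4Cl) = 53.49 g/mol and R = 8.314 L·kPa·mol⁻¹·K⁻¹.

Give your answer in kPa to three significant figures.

394 kPa

n(NH4Cl) = 287 / 53.49 = 5.365 mol
n(gas produced) = (2/1) × 5.365 = 10.73 mol
P = nRT/V = 10.73 × 8.314 × 945.15 / 214 = 394.0 kPa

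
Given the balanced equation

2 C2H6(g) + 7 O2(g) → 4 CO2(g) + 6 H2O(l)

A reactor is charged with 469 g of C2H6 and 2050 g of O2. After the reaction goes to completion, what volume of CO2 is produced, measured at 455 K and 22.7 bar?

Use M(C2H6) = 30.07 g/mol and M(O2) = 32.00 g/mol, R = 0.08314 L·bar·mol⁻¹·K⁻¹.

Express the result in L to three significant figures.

52.0 L

n(C2H6) = 469 / 30.07 = 15.60 mol
n(O2) = 2050 / 32.00 = 64.06 mol
For 15.60 mol C2H6, stoichiometry requires (7/2) × 15.60 = 54.60 mol O2; 64.06 mol is available, so C2H6 is limiting.
n(CO2) = (4/2) × 15.60 = 31.20 mol
V(CO2) = nRT/P = 31.20 × 0.08314 × 455 / 22.7 = 51.99 L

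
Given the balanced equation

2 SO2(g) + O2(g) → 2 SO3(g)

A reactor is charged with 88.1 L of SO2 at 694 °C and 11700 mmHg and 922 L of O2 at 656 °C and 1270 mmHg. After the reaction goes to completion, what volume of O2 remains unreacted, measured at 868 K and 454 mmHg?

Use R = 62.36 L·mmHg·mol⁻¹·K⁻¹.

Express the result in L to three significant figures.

1390 L

n(SO2) = PV/RT = (11700 × 88.1) / (62.36 × 967.15) = 17.09 mol
n(O2) = PV/RT = (1270 × 922) / (62.36 × 929.15) = 20.21 mol
For 17.09 mol SO2, stoichiometry requires (1/2) × 17.09 = 8.545 mol O2; 20.21 mol is available, so SO2 is limiting.
n(O2) consumed = (1/2) × 17.09 = 8.545 mol; remaining = 20.21 − 8.545 = 11.67 mol
V(O2) = nRT/P = 11.67 × 62.36 × 868 / 454 = 1391 L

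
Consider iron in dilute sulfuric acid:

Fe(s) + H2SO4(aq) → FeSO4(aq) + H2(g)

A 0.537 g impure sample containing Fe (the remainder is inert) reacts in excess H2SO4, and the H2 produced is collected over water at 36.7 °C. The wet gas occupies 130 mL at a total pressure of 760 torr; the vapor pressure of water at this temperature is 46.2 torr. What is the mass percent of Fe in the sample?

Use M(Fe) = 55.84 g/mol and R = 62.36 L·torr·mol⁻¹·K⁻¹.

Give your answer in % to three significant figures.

49.9 %

P(H2) = 760 − 46.2 = 713.8 torr
n(H2) = PV/RT = (713.8 × 0.1300) / (62.36 × 309.85) = 0.004802 mol
n(Fe) = (1/1) × 0.004802 = 0.004802 mol
m(Fe) = 0.004802 × 55.84 = 0.2681 g
%Fe = 0.2681 / 0.537 × 100 = 49.93%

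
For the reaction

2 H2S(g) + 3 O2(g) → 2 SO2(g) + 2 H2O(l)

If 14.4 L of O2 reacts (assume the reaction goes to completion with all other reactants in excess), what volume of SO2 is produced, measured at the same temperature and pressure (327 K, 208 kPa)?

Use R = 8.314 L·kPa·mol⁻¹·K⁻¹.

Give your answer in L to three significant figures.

9.60 L

At constant T and P, gas volumes are in the mole ratio: V(SO2) = (2/3) × 14.4 = 9.600 L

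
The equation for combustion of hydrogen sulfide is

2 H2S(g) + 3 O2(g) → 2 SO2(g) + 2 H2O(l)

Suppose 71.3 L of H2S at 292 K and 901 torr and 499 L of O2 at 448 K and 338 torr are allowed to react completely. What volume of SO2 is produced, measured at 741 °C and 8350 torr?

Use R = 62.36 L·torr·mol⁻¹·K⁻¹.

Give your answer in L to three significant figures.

n(H2S) = PV/RT = (901 × 71.3) / (62.36 × 292) = 3.528 mol
n(O2) = PV/RT = (338 × 499) / (62.36 × 448) = 6.037 mol
For 3.528 mol H2S, stoichiometry requires (3/2) × 3.528 = 5.292 mol O2; 6.037 mol is available, so H2S is limiting.
n(SO2) = (2/2) × 3.528 = 3.528 mol
V(SO2) = nRT/P = 3.528 × 62.36 × 1014.15 / 8350 = 26.72 L

26.7 L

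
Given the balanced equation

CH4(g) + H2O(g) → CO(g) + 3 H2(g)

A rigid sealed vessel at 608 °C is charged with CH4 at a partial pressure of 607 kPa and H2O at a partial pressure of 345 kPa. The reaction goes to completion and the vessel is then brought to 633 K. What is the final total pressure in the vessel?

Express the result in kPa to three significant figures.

At constant V, partial pressures at 608 °C are proportional to moles, so apply stoichiometry directly to pressures.
P(H2O) required for 607 kPa of CH4 = (1/1) × 607 = 607.0 kPa; available 345 kPa, so H2O is limiting.
P(CH4) remaining = 607 − (1/1) × 345 = 262.0 kPa
P(gaseous products) = (1+3)/1 × 345 = 1380 kPa
P_total at 608 °C = 262.0 + 1380 = 1642 kPa
Scaling to 633 K: P = 1642 × 633/881.15 = 1180 kPa

1180 kPa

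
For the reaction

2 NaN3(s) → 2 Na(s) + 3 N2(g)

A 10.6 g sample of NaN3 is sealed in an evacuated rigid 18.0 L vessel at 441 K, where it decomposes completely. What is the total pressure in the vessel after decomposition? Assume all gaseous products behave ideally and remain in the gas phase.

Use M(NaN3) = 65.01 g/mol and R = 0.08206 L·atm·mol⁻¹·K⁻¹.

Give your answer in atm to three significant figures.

n(NaN3) = 10.6 / 65.01 = 0.1631 mol
n(gas produced) = (3/2) × 0.1631 = 0.2446 mol
P = nRT/V = 0.2446 × 0.08206 × 441 / 18.0 = 0.4918 atm

0.492 atm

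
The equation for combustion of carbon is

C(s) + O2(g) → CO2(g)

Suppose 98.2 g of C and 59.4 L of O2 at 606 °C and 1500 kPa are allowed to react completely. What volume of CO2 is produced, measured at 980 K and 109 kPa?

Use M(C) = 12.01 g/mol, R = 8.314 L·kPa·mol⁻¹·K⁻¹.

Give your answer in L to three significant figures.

n(C) = 98.2 / 12.01 = 8.177 mol
n(O2) = PV/RT = (1500 × 59.4) / (8.314 × 879.15) = 12.19 mol
For 8.177 mol C, stoichiometry requires (1/1) × 8.177 = 8.177 mol O2; 12.19 mol is available, so C is limiting.
n(CO2) = (1/1) × 8.177 = 8.177 mol
V(CO2) = nRT/P = 8.177 × 8.314 × 980 / 109 = 611.2 L

611 L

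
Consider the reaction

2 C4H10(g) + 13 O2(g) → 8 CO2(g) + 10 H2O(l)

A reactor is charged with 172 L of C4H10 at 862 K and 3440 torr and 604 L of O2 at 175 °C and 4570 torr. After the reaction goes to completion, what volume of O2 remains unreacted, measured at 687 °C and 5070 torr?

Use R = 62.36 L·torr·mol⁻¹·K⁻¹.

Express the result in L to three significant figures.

321 L

n(C4H10) = PV/RT = (3440 × 172) / (62.36 × 862) = 11.01 mol
n(O2) = PV/RT = (4570 × 604) / (62.36 × 448.15) = 98.77 mol
For 11.01 mol C4H10, stoichiometry requires (13/2) × 11.01 = 71.56 mol O2; 98.77 mol is available, so C4H10 is limiting.
n(O2) consumed = (13/2) × 11.01 = 71.56 mol; remaining = 98.77 − 71.56 = 27.21 mol
V(O2) = nRT/P = 27.21 × 62.36 × 960.15 / 5070 = 321.3 L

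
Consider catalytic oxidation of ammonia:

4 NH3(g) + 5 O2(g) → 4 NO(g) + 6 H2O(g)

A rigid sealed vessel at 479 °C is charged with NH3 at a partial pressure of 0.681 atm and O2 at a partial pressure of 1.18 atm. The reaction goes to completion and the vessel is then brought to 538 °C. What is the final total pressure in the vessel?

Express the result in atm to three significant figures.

Because the vessel is rigid and T is held at 479 °C, work the stoichiometry in partial pressures (P_i = n_iRT/V).
P(O2) required for 0.681 atm of NH3 = (5/4) × 0.681 = 0.8513 atm; available 1.18 atm, so NH3 is limiting.
P(O2) remaining = 1.18 − (5/4) × 0.681 = 0.3287 atm
P(gaseous products) = (4+6)/4 × 0.681 = 1.703 atm
P_total at 479 °C = 0.3287 + 1.703 = 2.032 atm
Scaling to 538 °C: P = 2.032 × 811.15/752.15 = 2.191 atm

2.19 atm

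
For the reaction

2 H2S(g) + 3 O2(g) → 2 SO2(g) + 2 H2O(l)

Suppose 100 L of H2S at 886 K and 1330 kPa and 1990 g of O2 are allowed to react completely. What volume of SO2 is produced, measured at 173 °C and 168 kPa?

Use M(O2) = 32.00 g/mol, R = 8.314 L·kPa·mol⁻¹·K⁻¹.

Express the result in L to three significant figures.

n(H2S) = PV/RT = (1330 × 100) / (8.314 × 886) = 18.06 mol
n(O2) = 1990 / 32.00 = 62.19 mol
For 18.06 mol H2S, stoichiometry requires (3/2) × 18.06 = 27.09 mol O2; 62.19 mol is available, so H2S is limiting.
n(SO2) = (2/2) × 18.06 = 18.06 mol
V(SO2) = nRT/P = 18.06 × 8.314 × 446.15 / 168 = 398.7 L

399 L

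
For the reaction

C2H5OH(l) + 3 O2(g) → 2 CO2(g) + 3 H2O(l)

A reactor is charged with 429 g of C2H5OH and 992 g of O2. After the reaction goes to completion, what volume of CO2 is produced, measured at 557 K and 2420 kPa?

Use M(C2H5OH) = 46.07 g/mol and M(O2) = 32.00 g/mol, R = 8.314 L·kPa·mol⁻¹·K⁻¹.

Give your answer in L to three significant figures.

35.6 L

n(C2H5OH) = 429 / 46.07 = 9.312 mol
n(O2) = 992 / 32.00 = 31.00 mol
For 9.312 mol C2H5OH, stoichiometry requires (3/1) × 9.312 = 27.94 mol O2; 31.00 mol is available, so C2H5OH is limiting.
n(CO2) = (2/1) × 9.312 = 18.62 mol
V(CO2) = nRT/P = 18.62 × 8.314 × 557 / 2420 = 35.63 L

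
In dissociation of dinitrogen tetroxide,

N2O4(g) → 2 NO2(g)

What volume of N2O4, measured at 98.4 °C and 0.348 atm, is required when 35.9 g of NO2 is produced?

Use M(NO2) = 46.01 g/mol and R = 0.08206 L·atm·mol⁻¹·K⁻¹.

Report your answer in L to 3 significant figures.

34.2 L

n(NO2) = 35.90 / 46.01 = 0.7803 mol
n(N2O4) = (1/2) × 0.7803 = 0.3901 mol
V = nRT/P = 0.3901 × 0.08206 × 371.55 / 0.348 = 34.18 L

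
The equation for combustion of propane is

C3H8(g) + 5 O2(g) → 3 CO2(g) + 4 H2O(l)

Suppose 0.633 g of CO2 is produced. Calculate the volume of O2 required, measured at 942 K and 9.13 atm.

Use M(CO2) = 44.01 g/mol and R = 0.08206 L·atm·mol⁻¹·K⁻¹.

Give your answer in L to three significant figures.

0.203 L

n(CO2) = 0.6330 / 44.01 = 0.01438 mol
n(O2) = (5/3) × 0.01438 = 0.02397 mol
V = nRT/P = 0.02397 × 0.08206 × 942 / 9.13 = 0.2029 L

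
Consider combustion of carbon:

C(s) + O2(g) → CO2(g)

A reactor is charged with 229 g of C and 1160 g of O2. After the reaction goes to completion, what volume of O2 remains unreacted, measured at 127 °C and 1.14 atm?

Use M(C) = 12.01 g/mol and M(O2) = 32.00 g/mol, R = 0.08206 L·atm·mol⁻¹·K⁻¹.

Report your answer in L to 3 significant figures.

495 L

n(C) = 229 / 12.01 = 19.07 mol
n(O2) = 1160 / 32.00 = 36.25 mol
For 19.07 mol C, stoichiometry requires (1/1) × 19.07 = 19.07 mol O2; 36.25 mol is available, so C is limiting.
n(O2) consumed = (1/1) × 19.07 = 19.07 mol; remaining = 36.25 − 19.07 = 17.18 mol
V(O2) = nRT/P = 17.18 × 0.08206 × 400.15 / 1.14 = 494.8 L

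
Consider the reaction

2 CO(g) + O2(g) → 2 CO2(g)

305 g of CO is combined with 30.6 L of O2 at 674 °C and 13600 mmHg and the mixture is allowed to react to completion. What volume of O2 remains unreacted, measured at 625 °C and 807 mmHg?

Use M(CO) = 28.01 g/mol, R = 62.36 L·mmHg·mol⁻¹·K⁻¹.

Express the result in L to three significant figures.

n(CO) = 305 / 28.01 = 10.89 mol
n(O2) = PV/RT = (13600 × 30.6) / (62.36 × 947.15) = 7.046 mol
For 10.89 mol CO, stoichiometry requires (1/2) × 10.89 = 5.445 mol O2; 7.046 mol is available, so CO is limiting.
n(O2) consumed = (1/2) × 10.89 = 5.445 mol; remaining = 7.046 − 5.445 = 1.601 mol
V(O2) = nRT/P = 1.601 × 62.36 × 898.15 / 807 = 111.1 L

111 L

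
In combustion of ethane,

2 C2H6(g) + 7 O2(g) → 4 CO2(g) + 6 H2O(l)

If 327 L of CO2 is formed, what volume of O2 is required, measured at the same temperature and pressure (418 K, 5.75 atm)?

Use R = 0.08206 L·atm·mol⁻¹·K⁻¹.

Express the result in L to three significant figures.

At constant T and P, gas volumes are in the mole ratio: V(O2) = (7/4) × 327 = 572.2 L

572 L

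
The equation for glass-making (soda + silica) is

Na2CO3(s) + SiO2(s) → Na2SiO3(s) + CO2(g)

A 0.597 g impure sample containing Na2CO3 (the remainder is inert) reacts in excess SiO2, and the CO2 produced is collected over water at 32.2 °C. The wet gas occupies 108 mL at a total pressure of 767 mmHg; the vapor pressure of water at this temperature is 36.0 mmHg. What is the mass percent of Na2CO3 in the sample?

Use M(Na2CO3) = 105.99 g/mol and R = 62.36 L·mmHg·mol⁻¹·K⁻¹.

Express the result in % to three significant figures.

73.6 %

P(CO2) = 767 − 36.0 = 731.0 mmHg
n(CO2) = PV/RT = (731.0 × 0.1080) / (62.36 × 305.35) = 0.004146 mol
n(Na2CO3) = (1/1) × 0.004146 = 0.004146 mol
m(Na2CO3) = 0.004146 × 105.99 = 0.4394 g
%Na2CO3 = 0.4394 / 0.597 × 100 = 73.60%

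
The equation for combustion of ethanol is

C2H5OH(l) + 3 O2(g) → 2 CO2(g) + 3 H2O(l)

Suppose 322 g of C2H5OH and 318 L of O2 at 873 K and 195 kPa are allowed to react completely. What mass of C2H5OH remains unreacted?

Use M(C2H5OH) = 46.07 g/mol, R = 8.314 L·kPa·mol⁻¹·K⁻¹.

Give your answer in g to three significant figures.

n(C2H5OH) = 322 / 46.07 = 6.989 mol
n(O2) = PV/RT = (195 × 318) / (8.314 × 873) = 8.544 mol
For 6.989 mol C2H5OH, stoichiometry requires (3/1) × 6.989 = 20.97 mol O2; 8.544 mol is available, so O2 is limiting.
n(C2H5OH) consumed = (1/3) × 8.544 = 2.848 mol; remaining = 6.989 − 2.848 = 4.141 mol
m(C2H5OH) = 4.141 × 46.07 = 190.8 g

191 g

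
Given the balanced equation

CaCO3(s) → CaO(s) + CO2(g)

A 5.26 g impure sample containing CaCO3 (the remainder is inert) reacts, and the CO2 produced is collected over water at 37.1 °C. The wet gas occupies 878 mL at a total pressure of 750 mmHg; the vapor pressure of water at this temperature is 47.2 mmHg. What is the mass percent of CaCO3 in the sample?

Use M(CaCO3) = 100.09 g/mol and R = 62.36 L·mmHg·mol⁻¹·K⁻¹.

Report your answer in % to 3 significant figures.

P(CO2) = 750 − 47.2 = 702.8 mmHg
n(CO2) = PV/RT = (702.8 × 0.8780) / (62.36 × 310.25) = 0.03189 mol
n(CaCO3) = (1/1) × 0.03189 = 0.03189 mol
m(CaCO3) = 0.03189 × 100.09 = 3.192 g
%CaCO3 = 3.192 / 5.26 × 100 = 60.68%

60.7 %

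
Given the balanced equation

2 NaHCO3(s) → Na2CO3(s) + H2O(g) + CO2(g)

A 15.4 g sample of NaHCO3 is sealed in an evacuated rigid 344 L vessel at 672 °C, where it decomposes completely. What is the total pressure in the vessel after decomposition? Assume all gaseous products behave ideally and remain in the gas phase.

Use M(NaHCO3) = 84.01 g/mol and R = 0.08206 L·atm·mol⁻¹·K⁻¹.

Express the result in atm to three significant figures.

0.0413 atm

n(NaHCO3) = 15.4 / 84.01 = 0.1833 mol
n(gas produced) = (2/2) × 0.1833 = 0.1833 mol
P = nRT/V = 0.1833 × 0.08206 × 945.15 / 344 = 0.04133 atm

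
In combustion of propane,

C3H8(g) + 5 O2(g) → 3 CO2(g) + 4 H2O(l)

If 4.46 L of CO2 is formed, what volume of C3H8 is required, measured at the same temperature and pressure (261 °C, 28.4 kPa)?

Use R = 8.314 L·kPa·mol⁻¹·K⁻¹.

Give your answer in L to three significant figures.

At constant T and P, gas volumes are in the mole ratio: V(C3H8) = (1/3) × 4.46 = 1.487 L

1.49 L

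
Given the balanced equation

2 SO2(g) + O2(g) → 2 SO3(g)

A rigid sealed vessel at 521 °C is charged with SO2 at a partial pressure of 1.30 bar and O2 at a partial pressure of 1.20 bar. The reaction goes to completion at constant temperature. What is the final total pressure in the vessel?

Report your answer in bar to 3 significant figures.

1.85 bar

Because the vessel is rigid and T is held at 521 °C, work the stoichiometry in partial pressures (P_i = n_iRT/V).
P(O2) required for 1.30 bar of SO2 = (1/2) × 1.30 = 0.6500 bar; available 1.20 bar, so SO2 is limiting.
P(O2) remaining = 1.20 − (1/2) × 1.30 = 0.5500 bar
P(gaseous products) = (2)/2 × 1.30 = 1.300 bar
P_total at 521 °C = 0.5500 + 1.300 = 1.850 bar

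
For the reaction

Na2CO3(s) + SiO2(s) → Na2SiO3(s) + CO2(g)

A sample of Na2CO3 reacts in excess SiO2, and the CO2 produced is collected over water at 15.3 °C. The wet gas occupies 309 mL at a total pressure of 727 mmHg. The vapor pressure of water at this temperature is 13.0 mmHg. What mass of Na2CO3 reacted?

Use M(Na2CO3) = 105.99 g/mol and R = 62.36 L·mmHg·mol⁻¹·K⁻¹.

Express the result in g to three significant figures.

1.30 g

P(CO2) = 727 − 13.0 = 714.0 mmHg
n(CO2) = PV/RT = (714.0 × 0.3090) / (62.36 × 288.45) = 0.01227 mol
n(Na2CO3) = (1/1) × 0.01227 = 0.01227 mol
m(Na2CO3) = 0.01227 × 105.99 = 1.300 g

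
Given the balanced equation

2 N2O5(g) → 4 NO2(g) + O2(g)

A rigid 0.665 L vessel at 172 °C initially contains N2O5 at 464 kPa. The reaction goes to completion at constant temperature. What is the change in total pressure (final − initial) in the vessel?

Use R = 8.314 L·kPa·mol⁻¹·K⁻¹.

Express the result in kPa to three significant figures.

At constant T and V, P ∝ n(gas): 2 mol gas → 5 mol gas.
P_final = (5/2) × 464 = 1160 kPa; ΔP = 1160 − 464 = 696.0 kPa

696 kPa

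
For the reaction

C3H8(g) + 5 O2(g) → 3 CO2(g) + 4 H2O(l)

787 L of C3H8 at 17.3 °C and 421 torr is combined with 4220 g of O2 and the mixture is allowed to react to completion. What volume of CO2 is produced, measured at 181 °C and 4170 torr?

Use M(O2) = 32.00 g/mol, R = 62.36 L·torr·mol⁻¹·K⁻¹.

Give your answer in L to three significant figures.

373 L

n(C3H8) = PV/RT = (421 × 787) / (62.36 × 290.45) = 18.29 mol
n(O2) = 4220 / 32.00 = 131.9 mol
For 18.29 mol C3H8, stoichiometry requires (5/1) × 18.29 = 91.45 mol O2; 131.9 mol is available, so C3H8 is limiting.
n(CO2) = (3/1) × 18.29 = 54.87 mol
V(CO2) = nRT/P = 54.87 × 62.36 × 454.15 / 4170 = 372.7 L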